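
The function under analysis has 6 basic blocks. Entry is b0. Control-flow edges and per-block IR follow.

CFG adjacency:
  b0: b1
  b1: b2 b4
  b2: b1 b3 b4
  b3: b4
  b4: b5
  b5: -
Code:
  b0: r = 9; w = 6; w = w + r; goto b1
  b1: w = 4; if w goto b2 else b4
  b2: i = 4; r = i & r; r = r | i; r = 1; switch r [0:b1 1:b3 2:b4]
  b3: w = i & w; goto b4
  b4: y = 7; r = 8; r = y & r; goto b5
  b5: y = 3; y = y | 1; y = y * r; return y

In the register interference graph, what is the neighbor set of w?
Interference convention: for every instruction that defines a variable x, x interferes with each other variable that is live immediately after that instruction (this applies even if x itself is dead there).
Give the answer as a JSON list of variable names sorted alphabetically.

Answer: ["i", "r"]

Analysis:
Per-block:
  b0: def={r,w} ue=∅
  b1: def={w} ue=∅
  b2: def={i,r} ue={r}
  b3: def={w} ue={i,w}
  b4: def={r,y} ue=∅
  b5: def={y} ue={r}

Live sets:
  b0 li=∅ lo={r}
  b1 li={r} lo={r,w}
  b2 li={r,w} lo={i,r,w}
  b3 li={i,w} lo=∅
  b4 li=∅ lo={r}
  b5 li={r} lo=∅

Interference:
  i↔{r,w}
  r↔{i,w,y}
  w↔{i,r}
  y↔{r}

N(w) = ["i", "r"]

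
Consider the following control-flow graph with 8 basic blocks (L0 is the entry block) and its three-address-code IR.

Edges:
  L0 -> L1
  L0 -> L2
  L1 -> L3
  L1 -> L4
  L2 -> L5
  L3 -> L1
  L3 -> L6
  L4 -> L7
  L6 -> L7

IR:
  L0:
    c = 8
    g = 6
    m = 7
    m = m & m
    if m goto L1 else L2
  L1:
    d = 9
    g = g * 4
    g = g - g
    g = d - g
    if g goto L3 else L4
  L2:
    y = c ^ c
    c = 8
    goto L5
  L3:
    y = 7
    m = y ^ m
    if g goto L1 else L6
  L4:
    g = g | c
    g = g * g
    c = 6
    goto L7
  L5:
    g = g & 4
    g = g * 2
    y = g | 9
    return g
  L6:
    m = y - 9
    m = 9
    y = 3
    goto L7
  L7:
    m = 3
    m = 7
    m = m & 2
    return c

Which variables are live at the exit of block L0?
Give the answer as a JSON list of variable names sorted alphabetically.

Answer: ["c", "g", "m"]

Working:
def/use:
  L0: def={c,g,m} ue=∅
  L1: def={d,g} ue={g}
  L2: def={c,y} ue={c}
  L3: def={m,y} ue={g,m}
  L4: def={c,g} ue={c,g}
  L5: def={g,y} ue={g}
  L6: def={m,y} ue={y}
  L7: def={m} ue={c}

Liveness:
  L0 li=∅ lo={c,g,m}
  L1 li={c,g,m} lo={c,g,m}
  L2 li={c,g} lo={g}
  L3 li={c,g,m} lo={c,g,m,y}
  L4 li={c,g} lo={c}
  L5 li={g} lo=∅
  L6 li={c,y} lo={c}
  L7 li={c} lo=∅

live-out(L0) = ["c", "g", "m"]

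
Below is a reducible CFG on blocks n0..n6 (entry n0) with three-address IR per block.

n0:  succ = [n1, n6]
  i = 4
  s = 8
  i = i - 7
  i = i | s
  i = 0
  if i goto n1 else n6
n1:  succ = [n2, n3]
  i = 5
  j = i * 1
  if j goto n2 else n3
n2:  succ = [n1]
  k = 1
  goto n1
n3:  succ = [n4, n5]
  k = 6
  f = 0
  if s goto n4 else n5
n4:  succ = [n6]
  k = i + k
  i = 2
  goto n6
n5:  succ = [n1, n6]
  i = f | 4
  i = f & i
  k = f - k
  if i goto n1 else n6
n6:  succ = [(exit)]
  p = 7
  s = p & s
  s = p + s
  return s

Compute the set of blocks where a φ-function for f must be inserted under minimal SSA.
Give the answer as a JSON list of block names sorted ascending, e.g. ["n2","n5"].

Answer: ["n1", "n6"]

Derivation:
idom tree: n1←n0 n2←n1 n3←n1 n4←n3 n5←n3 n6←n0
Dom∩ at merges:
  n1: preds {n0,n2,n5}: {n0} ∩ {n0,n1,n2} ∩ {n0,n1,n3,n5} = {n0}; idom=n0
  n6: preds {n0,n4,n5}: {n0} ∩ {n0,n1,n3,n4} ∩ {n0,n1,n3,n5} = {n0}; idom=n0

Frontier:
  n1←n0: walk · to n0
  n1←n2: walk n2→n1 to n0
  n1←n5: walk n5→n3→n1 to n0
  n6←n0: walk · to n0
  n6←n4: walk n4→n3→n1 to n0
  n6←n5: walk n5→n3→n1 to n0
  n0: DF=∅
  n1: DF={n1,n6}
  n2: DF={n1}
  n3: DF={n1,n6}
  n4: DF={n6}
  n5: DF={n1,n6}
  n6: DF=∅

φ for f: defs {n3}
  DF⁺ = {n1,n6}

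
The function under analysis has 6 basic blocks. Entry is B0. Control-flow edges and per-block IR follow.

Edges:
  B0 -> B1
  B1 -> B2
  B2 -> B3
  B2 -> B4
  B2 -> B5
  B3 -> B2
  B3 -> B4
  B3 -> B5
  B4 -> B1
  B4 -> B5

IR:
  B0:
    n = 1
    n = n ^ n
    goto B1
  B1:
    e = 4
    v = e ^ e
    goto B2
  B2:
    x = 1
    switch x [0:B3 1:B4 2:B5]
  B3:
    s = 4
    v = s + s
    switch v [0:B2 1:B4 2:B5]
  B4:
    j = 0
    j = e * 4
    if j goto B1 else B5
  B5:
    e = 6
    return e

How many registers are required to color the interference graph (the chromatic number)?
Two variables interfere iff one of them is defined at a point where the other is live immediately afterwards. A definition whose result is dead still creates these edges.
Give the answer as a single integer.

Answer: 2

Working:
Per-block:
  B0: {n} / ∅
  B1: {e,v} / ∅
  B2: {x} / ∅
  B3: {s,v} / ∅
  B4: {j} / {e}
  B5: {e} / ∅

Liveness:
  B0 li=∅ lo=∅
  B1 li=∅ lo={e}
  B2 li={e} lo={e}
  B3 li={e} lo={e}
  B4 li={e} lo=∅
  B5 li=∅ lo=∅

Interference:
  e — {j,s,v,x}
  j — {e}
  n — ∅
  s — {e}
  v — {e}
  x — {e}

Chromatic number:
  {e,j} pairwise interfere (2-clique) ⇒ χ ≥ 2
  assign e→r0 j→r1 n→r0 s→r1 v→r1 x→r1 — no edge inside a register ⇒ χ ≤ 2
  χ = 2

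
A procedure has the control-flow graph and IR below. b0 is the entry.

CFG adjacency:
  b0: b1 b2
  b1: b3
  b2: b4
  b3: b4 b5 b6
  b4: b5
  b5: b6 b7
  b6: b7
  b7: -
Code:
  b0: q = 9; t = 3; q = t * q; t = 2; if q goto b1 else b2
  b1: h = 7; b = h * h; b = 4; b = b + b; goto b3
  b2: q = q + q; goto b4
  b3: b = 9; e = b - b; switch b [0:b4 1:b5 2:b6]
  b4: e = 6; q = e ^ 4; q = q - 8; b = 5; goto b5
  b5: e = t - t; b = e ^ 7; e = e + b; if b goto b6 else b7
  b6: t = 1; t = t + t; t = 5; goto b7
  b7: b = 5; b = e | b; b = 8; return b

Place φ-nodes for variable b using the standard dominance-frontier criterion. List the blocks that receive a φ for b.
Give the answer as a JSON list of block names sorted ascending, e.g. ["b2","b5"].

Answer: ["b4", "b5", "b6", "b7"]

Working:
idom tree: b1←b0 b2←b0 b3←b1 b4←b0 b5←b0 b6←b0 b7←b0
Join-block Dom:
  b4: preds {b2,b3}: {b0,b2} ∩ {b0,b1,b3} = {b0}; idom=b0
  b5: preds {b3,b4}: {b0,b1,b3} ∩ {b0,b4} = {b0}; idom=b0
  b6: preds {b3,b5}: {b0,b1,b3} ∩ {b0,b5} = {b0}; idom=b0
  b7: preds {b5,b6}: {b0,b5} ∩ {b0,b6} = {b0}; idom=b0

DF derivation:
  b4←b2: walk b2 to b0
  b4←b3: walk b3→b1 to b0
  b5←b3: walk b3→b1 to b0
  b5←b4: walk b4 to b0
  b6←b3: walk b3→b1 to b0
  b6←b5: walk b5 to b0
  b7←b5: walk b5 to b0
  b7←b6: walk b6 to b0
  b0 → ∅
  b1 → {b4,b5,b6}
  b2 → {b4}
  b3 → {b4,b5,b6}
  b4 → {b5}
  b5 → {b6,b7}
  b6 → {b7}
  b7 → ∅

φ for b: defs {b1,b3,b4,b5,b7}
  DF⁺ = {b4,b5,b6,b7}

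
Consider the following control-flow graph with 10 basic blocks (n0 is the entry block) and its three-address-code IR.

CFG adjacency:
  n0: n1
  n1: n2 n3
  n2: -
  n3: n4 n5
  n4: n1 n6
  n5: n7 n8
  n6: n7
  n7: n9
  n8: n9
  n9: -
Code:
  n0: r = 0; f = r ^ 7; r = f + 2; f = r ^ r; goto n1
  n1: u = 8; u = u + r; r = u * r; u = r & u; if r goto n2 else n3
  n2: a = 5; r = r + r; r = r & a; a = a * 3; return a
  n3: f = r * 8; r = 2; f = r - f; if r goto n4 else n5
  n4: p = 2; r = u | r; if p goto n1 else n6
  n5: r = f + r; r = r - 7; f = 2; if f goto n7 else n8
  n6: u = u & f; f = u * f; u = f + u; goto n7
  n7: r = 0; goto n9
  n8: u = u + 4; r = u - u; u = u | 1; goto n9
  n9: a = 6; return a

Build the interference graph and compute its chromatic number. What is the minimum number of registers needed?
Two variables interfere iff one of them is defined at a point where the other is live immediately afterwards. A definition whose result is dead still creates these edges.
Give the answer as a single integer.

Answer: 4

Working:
Per-block:
  n0 def {f,r} use ∅
  n1 def {r,u} use {r}
  n2 def {a,r} use {r}
  n3 def {f,r} use {r}
  n4 def {p,r} use {r,u}
  n5 def {f,r} use {f,r}
  n6 def {f,u} use {f,u}
  n7 def {r} use ∅
  n8 def {r,u} use {u}
  n9 def {a} use ∅

Live sets:
  live n0: ∅→{r}
  live n1: {r}→{r,u}
  live n2: {r}→∅
  live n3: {r,u}→{f,r,u}
  live n4: {f,r,u}→{f,r,u}
  live n5: {f,r,u}→{u}
  live n6: {f,u}→∅
  live n7: ∅→∅
  live n8: {u}→∅
  live n9: ∅→∅

Interfere edges:
  a↔{r}
  f↔{p,r,u}
  p↔{f,r,u}
  r↔{a,f,p,u}
  u↔{f,p,r}

Colouring:
  clique {f,p,r,u} ⇒ need ≥ 4
  assign a→c1 f→c1 p→c2 r→c0 u→c3 — no edge inside a register ⇒ χ ≤ 4
  χ = 4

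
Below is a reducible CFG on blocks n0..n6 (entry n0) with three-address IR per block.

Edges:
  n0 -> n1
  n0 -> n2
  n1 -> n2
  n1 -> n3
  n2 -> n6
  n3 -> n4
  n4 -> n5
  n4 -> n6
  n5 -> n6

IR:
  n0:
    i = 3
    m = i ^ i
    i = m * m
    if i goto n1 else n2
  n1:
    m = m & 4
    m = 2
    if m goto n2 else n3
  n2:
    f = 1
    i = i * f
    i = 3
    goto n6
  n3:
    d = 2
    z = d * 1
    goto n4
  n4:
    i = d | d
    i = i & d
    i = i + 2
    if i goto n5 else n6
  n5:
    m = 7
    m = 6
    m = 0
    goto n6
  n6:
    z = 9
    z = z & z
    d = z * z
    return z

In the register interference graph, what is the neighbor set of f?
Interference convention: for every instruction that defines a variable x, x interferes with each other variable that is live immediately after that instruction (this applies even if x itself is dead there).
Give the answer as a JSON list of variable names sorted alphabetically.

def/use:
  n0 def {i,m} use ∅
  n1 def {m} use {m}
  n2 def {f,i} use {i}
  n3 def {d,z} use ∅
  n4 def {i} use {d}
  n5 def {m} use ∅
  n6 def {d,z} use ∅

Liveness:
  live n0: ∅→{i,m}
  live n1: {i,m}→{i}
  live n2: {i}→∅
  live n3: ∅→{d}
  live n4: {d}→∅
  live n5: ∅→∅
  live n6: ∅→∅

Conflict graph:
  d: {i,z}
  f: {i}
  i: {d,f,m}
  m: {i}
  z: {d}

N(f) = ["i"]

Answer: ["i"]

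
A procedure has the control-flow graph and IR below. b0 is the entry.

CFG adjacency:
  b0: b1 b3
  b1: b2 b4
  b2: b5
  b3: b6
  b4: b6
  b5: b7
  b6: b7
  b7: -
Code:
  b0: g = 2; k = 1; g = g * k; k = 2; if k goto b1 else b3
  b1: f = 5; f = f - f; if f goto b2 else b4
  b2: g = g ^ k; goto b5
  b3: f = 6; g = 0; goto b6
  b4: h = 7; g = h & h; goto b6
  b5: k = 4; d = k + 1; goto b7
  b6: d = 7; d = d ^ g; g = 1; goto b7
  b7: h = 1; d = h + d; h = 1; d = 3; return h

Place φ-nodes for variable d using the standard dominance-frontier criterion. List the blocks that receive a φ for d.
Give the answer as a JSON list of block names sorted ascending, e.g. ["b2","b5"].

Answer: ["b7"]

Analysis:
idom tree: b1←b0 b2←b1 b3←b0 b4←b1 b5←b2 b6←b0 b7←b0
Dom at joins:
  b6: preds {b3,b4}: {b0,b3} ∩ {b0,b1,b4} = {b0}; idom=b0
  b7: preds {b5,b6}: {b0,b1,b2,b5} ∩ {b0,b6} = {b0}; idom=b0

DF derivation:
  join b6 pred b3: b3 stop@b0
  join b6 pred b4: b4→b1 stop@b0
  join b7 pred b5: b5→b2→b1 stop@b0
  join b7 pred b6: b6 stop@b0
  DF(b0)=∅
  DF(b1)={b6,b7}
  DF(b2)={b7}
  DF(b3)={b6}
  DF(b4)={b6}
  DF(b5)={b7}
  DF(b6)={b7}
  DF(b7)=∅

φ for d: defs {b5,b6,b7}
  DF⁺ = {b7}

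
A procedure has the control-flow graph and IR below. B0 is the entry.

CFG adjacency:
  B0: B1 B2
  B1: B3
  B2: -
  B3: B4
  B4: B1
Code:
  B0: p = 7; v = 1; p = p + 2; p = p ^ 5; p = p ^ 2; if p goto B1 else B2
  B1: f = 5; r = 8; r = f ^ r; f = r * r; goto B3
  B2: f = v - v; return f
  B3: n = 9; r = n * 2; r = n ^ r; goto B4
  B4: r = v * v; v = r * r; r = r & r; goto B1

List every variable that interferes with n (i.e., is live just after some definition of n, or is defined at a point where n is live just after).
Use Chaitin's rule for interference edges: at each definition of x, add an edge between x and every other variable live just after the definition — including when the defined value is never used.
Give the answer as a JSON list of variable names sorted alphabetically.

Block summaries:
  B0: {p,v} / ∅
  B1: {f,r} / ∅
  B2: {f} / {v}
  B3: {n,r} / ∅
  B4: {r,v} / {v}

Liveness:
  B0 li=∅ lo={v}
  B1 li={v} lo={v}
  B2 li={v} lo=∅
  B3 li={v} lo={v}
  B4 li={v} lo={v}

Interference:
  f — {r,v}
  n — {r,v}
  p — {v}
  r — {f,n,v}
  v — {f,n,p,r}

N(n) = ["r", "v"]

Answer: ["r", "v"]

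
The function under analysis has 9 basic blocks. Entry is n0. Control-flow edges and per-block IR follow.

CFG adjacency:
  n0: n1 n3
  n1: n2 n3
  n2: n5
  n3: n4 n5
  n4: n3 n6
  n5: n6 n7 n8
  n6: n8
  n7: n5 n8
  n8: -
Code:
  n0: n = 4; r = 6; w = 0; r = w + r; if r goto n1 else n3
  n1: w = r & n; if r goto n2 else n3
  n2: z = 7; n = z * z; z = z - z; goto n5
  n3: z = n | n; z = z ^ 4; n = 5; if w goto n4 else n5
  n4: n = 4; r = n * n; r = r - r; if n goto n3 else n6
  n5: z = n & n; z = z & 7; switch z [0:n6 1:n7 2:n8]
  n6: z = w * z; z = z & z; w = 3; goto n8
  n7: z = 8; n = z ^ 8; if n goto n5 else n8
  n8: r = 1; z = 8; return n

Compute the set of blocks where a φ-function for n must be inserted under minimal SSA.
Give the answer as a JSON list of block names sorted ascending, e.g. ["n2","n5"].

idom tree: n1←n0 n2←n1 n3←n0 n4←n3 n5←n0 n6←n0 n7←n5 n8←n0
Dom at joins:
  n3: preds {n0,n1,n4}: {n0} ∩ {n0,n1} ∩ {n0,n3,n4} = {n0}; idom=n0
  n5: preds {n2,n3,n7}: {n0,n1,n2} ∩ {n0,n3} ∩ {n0,n5,n7} = {n0}; idom=n0
  n6: preds {n4,n5}: {n0,n3,n4} ∩ {n0,n5} = {n0}; idom=n0
  n8: preds {n5,n6,n7}: {n0,n5} ∩ {n0,n6} ∩ {n0,n5,n7} = {n0}; idom=n0

DF walk-up:
  join n3 pred n0: · stop@n0
  join n3 pred n1: n1 stop@n0
  join n3 pred n4: n4→n3 stop@n0
  join n5 pred n2: n2→n1 stop@n0
  join n5 pred n3: n3 stop@n0
  join n5 pred n7: n7→n5 stop@n0
  join n6 pred n4: n4→n3 stop@n0
  join n6 pred n5: n5 stop@n0
  join n8 pred n5: n5 stop@n0
  join n8 pred n6: n6 stop@n0
  join n8 pred n7: n7→n5 stop@n0
  n0: DF=∅
  n1: DF={n3,n5}
  n2: DF={n5}
  n3: DF={n3,n5,n6}
  n4: DF={n3,n6}
  n5: DF={n5,n6,n8}
  n6: DF={n8}
  n7: DF={n5,n8}
  n8: DF=∅

φ for n: defs {n0,n2,n3,n4,n7}
  DF⁺ = {n3,n5,n6,n8}

Answer: ["n3", "n5", "n6", "n8"]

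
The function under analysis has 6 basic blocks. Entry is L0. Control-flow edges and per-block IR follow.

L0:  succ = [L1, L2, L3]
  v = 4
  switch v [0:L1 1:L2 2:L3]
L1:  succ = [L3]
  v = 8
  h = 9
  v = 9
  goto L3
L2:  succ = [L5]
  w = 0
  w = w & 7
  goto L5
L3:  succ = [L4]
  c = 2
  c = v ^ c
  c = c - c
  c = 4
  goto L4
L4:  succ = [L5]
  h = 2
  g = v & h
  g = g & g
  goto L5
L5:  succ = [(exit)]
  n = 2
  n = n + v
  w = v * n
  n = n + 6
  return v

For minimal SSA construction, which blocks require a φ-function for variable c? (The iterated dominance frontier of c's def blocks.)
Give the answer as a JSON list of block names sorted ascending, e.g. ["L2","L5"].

Answer: ["L5"]

Analysis:
idom tree: L1←L0 L2←L0 L3←L0 L4←L3 L5←L0
Join-block Dom:
  L3: preds {L0,L1}: {L0} ∩ {L0,L1} = {L0}; idom=L0
  L5: preds {L2,L4}: {L0,L2} ∩ {L0,L3,L4} = {L0}; idom=L0

Frontier:
  join L3 pred L0: · stop@L0
  join L3 pred L1: L1 stop@L0
  join L5 pred L2: L2 stop@L0
  join L5 pred L4: L4→L3 stop@L0
  L0 → ∅
  L1 → {L3}
  L2 → {L5}
  L3 → {L5}
  L4 → {L5}
  L5 → ∅

φ for c: defs {L3}
  DF⁺ = {L5}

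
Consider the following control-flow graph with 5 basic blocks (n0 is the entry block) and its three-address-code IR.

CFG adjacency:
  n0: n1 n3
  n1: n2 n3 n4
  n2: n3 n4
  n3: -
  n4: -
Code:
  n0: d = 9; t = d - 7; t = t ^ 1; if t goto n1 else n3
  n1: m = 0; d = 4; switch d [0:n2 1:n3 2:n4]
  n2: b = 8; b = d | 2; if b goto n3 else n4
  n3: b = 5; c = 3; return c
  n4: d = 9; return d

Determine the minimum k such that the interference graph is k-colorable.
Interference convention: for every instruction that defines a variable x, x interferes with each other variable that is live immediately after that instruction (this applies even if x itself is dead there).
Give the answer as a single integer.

Answer: 2

Analysis:
Per-block:
  n0: def={d,t} ue=∅
  n1: def={d,m} ue=∅
  n2: def={b} ue={d}
  n3: def={b,c} ue=∅
  n4: def={d} ue=∅

Backward fixpoint:
  n0 li=∅ lo=∅
  n1 li=∅ lo={d}
  n2 li={d} lo=∅
  n3 li=∅ lo=∅
  n4 li=∅ lo=∅

Conflict graph:
  b↔{d}
  c↔∅
  d↔{b}
  m↔∅
  t↔∅

Registers:
  clique {b,d} ⇒ need ≥ 2
  assign b→c0 c→c0 d→c1 m→c0 t→c0 — no edge inside a register ⇒ χ ≤ 2
  χ = 2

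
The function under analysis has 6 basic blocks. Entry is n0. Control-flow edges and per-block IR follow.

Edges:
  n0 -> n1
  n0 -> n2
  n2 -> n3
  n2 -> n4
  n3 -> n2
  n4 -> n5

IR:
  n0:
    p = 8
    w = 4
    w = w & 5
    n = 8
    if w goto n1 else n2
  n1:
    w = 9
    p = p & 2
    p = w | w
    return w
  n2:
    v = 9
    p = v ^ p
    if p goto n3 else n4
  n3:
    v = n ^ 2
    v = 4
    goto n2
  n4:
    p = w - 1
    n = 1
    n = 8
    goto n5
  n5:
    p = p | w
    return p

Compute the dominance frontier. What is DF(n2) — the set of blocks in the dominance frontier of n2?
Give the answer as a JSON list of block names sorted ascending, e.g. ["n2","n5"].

Answer: ["n2"]

Working:
idom tree: n1←n0 n2←n0 n3←n2 n4←n2 n5←n4
Join-block Dom:
  n2: preds {n0,n3}: {n0} ∩ {n0,n2,n3} = {n0}; idom=n0

DF walk-up:
  n2←n0: walk · to n0
  n2←n3: walk n3→n2 to n0
  n0: DF=∅
  n1: DF=∅
  n2: DF={n2}
  n3: DF={n2}
  n4: DF=∅
  n5: DF=∅

DF(n2) = ["n2"]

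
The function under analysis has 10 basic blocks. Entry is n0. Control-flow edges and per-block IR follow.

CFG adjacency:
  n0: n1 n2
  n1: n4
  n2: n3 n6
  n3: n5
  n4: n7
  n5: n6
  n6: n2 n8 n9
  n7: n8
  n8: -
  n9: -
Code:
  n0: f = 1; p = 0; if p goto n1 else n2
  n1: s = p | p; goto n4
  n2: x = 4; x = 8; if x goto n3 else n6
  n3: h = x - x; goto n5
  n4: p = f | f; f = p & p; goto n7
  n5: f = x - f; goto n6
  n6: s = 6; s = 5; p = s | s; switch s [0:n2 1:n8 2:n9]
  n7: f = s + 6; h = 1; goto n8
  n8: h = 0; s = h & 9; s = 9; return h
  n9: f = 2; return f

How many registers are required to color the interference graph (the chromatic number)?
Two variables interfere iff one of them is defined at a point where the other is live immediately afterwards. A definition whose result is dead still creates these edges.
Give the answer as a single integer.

Answer: 3

Working:
Per-block:
  n0 def {f,p} use ∅
  n1 def {s} use {p}
  n2 def {x} use ∅
  n3 def {h} use {x}
  n4 def {f,p} use {f}
  n5 def {f} use {f,x}
  n6 def {p,s} use ∅
  n7 def {f,h} use {s}
  n8 def {h,s} use ∅
  n9 def {f} use ∅

Live sets:
  n0: in=∅ out={f,p}
  n1: in={f,p} out={f,s}
  n2: in={f} out={f,x}
  n3: in={f,x} out={f,x}
  n4: in={f,s} out={s}
  n5: in={f,x} out={f}
  n6: in={f} out={f}
  n7: in={s} out=∅
  n8: in=∅ out=∅
  n9: in=∅ out=∅

Conflict graph:
  f↔{h,p,s,x}
  h↔{f,s,x}
  p↔{f,s}
  s↔{f,h,p}
  x↔{f,h}

Registers:
  clique {f,h,s} ⇒ need ≥ 3
  3-colouring: c0={f}  c1={h,p}  c2={s,x}
  χ = 3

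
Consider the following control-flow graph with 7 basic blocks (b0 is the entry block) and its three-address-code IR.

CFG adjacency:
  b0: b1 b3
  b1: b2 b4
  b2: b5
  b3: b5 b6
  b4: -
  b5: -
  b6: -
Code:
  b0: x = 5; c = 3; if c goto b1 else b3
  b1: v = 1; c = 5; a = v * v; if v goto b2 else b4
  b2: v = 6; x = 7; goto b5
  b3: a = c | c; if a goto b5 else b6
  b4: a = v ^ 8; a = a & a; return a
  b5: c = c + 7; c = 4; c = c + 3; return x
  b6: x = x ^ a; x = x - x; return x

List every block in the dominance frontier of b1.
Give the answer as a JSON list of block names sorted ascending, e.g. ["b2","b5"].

Answer: ["b5"]

Working:
idom tree: b1←b0 b2←b1 b3←b0 b4←b1 b5←b0 b6←b3
Dom∩ at merges:
  b5: preds {b2,b3}: {b0,b1,b2} ∩ {b0,b3} = {b0}; idom=b0

Frontier:
  b5←b2: walk b2→b1 to b0
  b5←b3: walk b3 to b0
  b0: DF=∅
  b1: DF={b5}
  b2: DF={b5}
  b3: DF={b5}
  b4: DF=∅
  b5: DF=∅
  b6: DF=∅

DF(b1) = ["b5"]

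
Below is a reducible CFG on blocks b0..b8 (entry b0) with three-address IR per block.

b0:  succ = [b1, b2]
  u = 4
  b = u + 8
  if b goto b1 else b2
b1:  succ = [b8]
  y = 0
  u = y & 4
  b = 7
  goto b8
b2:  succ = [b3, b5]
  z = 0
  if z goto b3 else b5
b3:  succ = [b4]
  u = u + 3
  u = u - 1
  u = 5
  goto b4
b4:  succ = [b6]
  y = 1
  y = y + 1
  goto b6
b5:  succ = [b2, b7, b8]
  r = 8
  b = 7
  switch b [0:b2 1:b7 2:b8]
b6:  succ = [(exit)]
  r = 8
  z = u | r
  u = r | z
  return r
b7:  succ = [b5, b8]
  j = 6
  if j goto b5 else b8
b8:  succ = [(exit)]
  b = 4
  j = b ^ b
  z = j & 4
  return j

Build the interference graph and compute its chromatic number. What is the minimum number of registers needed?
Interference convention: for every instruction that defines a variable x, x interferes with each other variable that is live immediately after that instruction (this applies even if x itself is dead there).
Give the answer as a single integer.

Per-block:
  b0: {b,u} / ∅
  b1: {b,u,y} / ∅
  b2: {z} / ∅
  b3: {u} / {u}
  b4: {y} / ∅
  b5: {b,r} / ∅
  b6: {r,u,z} / {u}
  b7: {j} / ∅
  b8: {b,j,z} / ∅

Liveness:
  live b0: ∅→{u}
  live b1: ∅→∅
  live b2: {u}→{u}
  live b3: {u}→{u}
  live b4: {u}→{u}
  live b5: {u}→{u}
  live b6: {u}→∅
  live b7: {u}→{u}
  live b8: ∅→∅

Conflict graph:
  b: {u}
  j: {u,z}
  r: {u,z}
  u: {b,j,r,y,z}
  y: {u}
  z: {j,r,u}

Registers:
  lower bound: {j,u,z} mutually conflict ⇒ χ ≥ 3
  assign b→r1 j→r2 r→r2 u→r0 y→r1 z→r1 — no edge inside a register ⇒ χ ≤ 3
  χ = 3

Answer: 3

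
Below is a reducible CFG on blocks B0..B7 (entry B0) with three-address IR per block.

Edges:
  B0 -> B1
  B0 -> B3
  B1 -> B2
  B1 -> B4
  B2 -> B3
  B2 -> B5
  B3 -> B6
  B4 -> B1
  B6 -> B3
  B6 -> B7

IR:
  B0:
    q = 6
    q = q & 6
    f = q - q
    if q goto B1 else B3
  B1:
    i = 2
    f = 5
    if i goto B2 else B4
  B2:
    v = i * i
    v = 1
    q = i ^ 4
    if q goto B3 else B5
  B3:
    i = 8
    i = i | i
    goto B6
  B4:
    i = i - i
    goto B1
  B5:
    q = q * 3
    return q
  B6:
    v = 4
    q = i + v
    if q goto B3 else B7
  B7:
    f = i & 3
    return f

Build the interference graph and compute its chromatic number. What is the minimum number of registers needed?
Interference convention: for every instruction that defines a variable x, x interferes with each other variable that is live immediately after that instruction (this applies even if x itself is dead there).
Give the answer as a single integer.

Answer: 3

Derivation:
Block summaries:
  B0: {f,q} / ∅
  B1: {f,i} / ∅
  B2: {q,v} / {i}
  B3: {i} / ∅
  B4: {i} / {i}
  B5: {q} / {q}
  B6: {q,v} / {i}
  B7: {f} / {i}

Backward fixpoint:
  B0: in=∅ out=∅
  B1: in=∅ out={i}
  B2: in={i} out={q}
  B3: in=∅ out={i}
  B4: in={i} out=∅
  B5: in={q} out=∅
  B6: in={i} out={i}
  B7: in={i} out=∅

Interference:
  f: {i,q}
  i: {f,q,v}
  q: {f,i}
  v: {i}

Registers:
  {f,i,q} pairwise interfere (3-clique) ⇒ χ ≥ 3
  3-colouring: R0={i}  R1={f,v}  R2={q}
  χ = 3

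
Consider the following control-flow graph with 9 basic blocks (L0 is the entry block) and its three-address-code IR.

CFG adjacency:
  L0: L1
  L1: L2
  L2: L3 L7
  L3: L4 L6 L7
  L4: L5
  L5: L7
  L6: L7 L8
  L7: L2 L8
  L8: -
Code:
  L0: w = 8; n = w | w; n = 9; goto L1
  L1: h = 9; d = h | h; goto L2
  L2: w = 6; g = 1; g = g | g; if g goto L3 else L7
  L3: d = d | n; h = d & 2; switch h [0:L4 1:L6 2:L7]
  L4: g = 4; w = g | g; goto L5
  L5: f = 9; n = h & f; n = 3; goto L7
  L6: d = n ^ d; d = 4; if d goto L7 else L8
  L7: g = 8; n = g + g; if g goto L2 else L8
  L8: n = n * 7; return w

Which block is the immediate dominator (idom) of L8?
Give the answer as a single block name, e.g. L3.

idom tree: L1←L0 L2←L1 L3←L2 L4←L3 L5←L4 L6←L3 L7←L2 L8←L2
Dom at joins:
  L2: preds {L1,L7}: {L0,L1} ∩ {L0,L1,L2,L7} = {L0,L1}; idom=L1
  L7: preds {L2,L3,L5,L6}: {L0,L1,L2} ∩ {L0,L1,L2,L3} ∩ {L0,L1,L2,L3,L4,L5} ∩ {L0,L1,L2,L3,L6} = {L0,L1,L2}; idom=L2
  L8: preds {L6,L7}: {L0,L1,L2,L3,L6} ∩ {L0,L1,L2,L7} = {L0,L1,L2}; idom=L2

idom(L8) = L2

Answer: L2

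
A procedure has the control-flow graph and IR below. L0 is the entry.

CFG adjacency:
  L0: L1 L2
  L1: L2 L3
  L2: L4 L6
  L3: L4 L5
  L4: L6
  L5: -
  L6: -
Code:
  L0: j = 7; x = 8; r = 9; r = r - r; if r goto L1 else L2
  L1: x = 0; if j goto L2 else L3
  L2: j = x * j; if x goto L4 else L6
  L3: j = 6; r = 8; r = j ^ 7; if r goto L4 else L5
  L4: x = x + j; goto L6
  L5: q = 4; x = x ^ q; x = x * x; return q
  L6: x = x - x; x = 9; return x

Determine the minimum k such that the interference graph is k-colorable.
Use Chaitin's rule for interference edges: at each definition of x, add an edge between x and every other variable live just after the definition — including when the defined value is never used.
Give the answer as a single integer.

def/use:
  L0: def={j,r,x} ue=∅
  L1: def={x} ue={j}
  L2: def={j} ue={j,x}
  L3: def={j,r} ue=∅
  L4: def={x} ue={j,x}
  L5: def={q,x} ue={x}
  L6: def={x} ue={x}

Backward fixpoint:
  L0: in=∅ out={j,x}
  L1: in={j} out={j,x}
  L2: in={j,x} out={j,x}
  L3: in={x} out={j,x}
  L4: in={j,x} out={x}
  L5: in={x} out=∅
  L6: in={x} out=∅

Interference:
  j — {r,x}
  q — {x}
  r — {j,x}
  x — {j,q,r}

Chromatic number:
  lower bound: {j,r,x} mutually conflict ⇒ χ ≥ 3
  assign j→R1 q→R1 r→R2 x→R0 — no edge inside a register ⇒ χ ≤ 3
  χ = 3

Answer: 3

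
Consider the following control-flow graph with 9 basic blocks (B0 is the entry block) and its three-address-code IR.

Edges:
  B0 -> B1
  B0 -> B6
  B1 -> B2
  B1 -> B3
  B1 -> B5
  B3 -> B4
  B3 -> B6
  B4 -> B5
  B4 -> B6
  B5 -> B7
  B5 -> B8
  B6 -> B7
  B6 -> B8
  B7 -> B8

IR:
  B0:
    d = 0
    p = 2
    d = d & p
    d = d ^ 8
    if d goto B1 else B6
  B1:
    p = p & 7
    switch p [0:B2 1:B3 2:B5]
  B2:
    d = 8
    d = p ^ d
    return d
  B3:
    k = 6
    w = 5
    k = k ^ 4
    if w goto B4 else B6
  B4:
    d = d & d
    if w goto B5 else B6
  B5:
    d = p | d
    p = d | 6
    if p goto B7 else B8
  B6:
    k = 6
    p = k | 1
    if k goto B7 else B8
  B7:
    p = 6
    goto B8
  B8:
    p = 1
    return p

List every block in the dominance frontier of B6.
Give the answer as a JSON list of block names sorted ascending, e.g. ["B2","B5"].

Answer: ["B7", "B8"]

Derivation:
idom tree: B1←B0 B2←B1 B3←B1 B4←B3 B5←B1 B6←B0 B7←B0 B8←B0
Dom∩ at merges:
  B5: preds {B1,B4}: {B0,B1} ∩ {B0,B1,B3,B4} = {B0,B1}; idom=B1
  B6: preds {B0,B3,B4}: {B0} ∩ {B0,B1,B3} ∩ {B0,B1,B3,B4} = {B0}; idom=B0
  B7: preds {B5,B6}: {B0,B1,B5} ∩ {B0,B6} = {B0}; idom=B0
  B8: preds {B5,B6,B7}: {B0,B1,B5} ∩ {B0,B6} ∩ {B0,B7} = {B0}; idom=B0

DF walk-up:
  join B5 pred B1: · stop@B1
  join B5 pred B4: B4→B3 stop@B1
  join B6 pred B0: · stop@B0
  join B6 pred B3: B3→B1 stop@B0
  join B6 pred B4: B4→B3→B1 stop@B0
  join B7 pred B5: B5→B1 stop@B0
  join B7 pred B6: B6 stop@B0
  join B8 pred B5: B5→B1 stop@B0
  join B8 pred B6: B6 stop@B0
  join B8 pred B7: B7 stop@B0
  B0: DF=∅
  B1: DF={B6,B7,B8}
  B2: DF=∅
  B3: DF={B5,B6}
  B4: DF={B5,B6}
  B5: DF={B7,B8}
  B6: DF={B7,B8}
  B7: DF={B8}
  B8: DF=∅

DF(B6) = ["B7", "B8"]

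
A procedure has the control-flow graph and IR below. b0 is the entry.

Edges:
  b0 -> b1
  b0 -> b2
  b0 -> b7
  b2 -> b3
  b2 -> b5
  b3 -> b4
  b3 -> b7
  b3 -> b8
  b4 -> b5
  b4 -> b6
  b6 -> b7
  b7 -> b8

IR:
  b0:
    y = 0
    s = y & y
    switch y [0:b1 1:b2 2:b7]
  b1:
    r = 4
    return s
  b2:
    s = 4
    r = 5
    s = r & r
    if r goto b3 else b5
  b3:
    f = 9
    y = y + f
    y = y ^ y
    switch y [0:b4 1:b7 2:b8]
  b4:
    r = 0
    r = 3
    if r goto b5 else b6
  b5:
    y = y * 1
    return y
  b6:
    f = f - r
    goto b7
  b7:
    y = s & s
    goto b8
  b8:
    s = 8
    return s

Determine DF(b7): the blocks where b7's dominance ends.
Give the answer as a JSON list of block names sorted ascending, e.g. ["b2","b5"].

idom tree: b1←b0 b2←b0 b3←b2 b4←b3 b5←b2 b6←b4 b7←b0 b8←b0
Dom at joins:
  b5: preds {b2,b4}: {b0,b2} ∩ {b0,b2,b3,b4} = {b0,b2}; idom=b2
  b7: preds {b0,b3,b6}: {b0} ∩ {b0,b2,b3} ∩ {b0,b2,b3,b4,b6} = {b0}; idom=b0
  b8: preds {b3,b7}: {b0,b2,b3} ∩ {b0,b7} = {b0}; idom=b0

Frontier:
  b5←b2: walk · to b2
  b5←b4: walk b4→b3 to b2
  b7←b0: walk · to b0
  b7←b3: walk b3→b2 to b0
  b7←b6: walk b6→b4→b3→b2 to b0
  b8←b3: walk b3→b2 to b0
  b8←b7: walk b7 to b0
  b0 → ∅
  b1 → ∅
  b2 → {b7,b8}
  b3 → {b5,b7,b8}
  b4 → {b5,b7}
  b5 → ∅
  b6 → {b7}
  b7 → {b8}
  b8 → ∅

DF(b7) = ["b8"]

Answer: ["b8"]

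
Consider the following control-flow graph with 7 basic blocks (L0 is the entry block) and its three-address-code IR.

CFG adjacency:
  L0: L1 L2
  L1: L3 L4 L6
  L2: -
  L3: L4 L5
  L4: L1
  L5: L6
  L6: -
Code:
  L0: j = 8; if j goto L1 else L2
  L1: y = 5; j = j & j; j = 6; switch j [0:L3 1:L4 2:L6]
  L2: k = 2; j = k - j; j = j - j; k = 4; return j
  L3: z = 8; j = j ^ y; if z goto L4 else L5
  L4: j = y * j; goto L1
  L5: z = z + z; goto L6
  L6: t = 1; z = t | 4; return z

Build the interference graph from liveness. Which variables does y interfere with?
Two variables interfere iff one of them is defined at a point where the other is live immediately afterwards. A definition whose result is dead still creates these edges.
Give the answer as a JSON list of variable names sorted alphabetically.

Answer: ["j", "z"]

Analysis:
Per-block:
  L0: def={j} ue=∅
  L1: def={j,y} ue={j}
  L2: def={j,k} ue={j}
  L3: def={j,z} ue={j,y}
  L4: def={j} ue={j,y}
  L5: def={z} ue={z}
  L6: def={t,z} ue=∅

Backward fixpoint:
  live L0: ∅→{j}
  live L1: {j}→{j,y}
  live L2: {j}→∅
  live L3: {j,y}→{j,y,z}
  live L4: {j,y}→{j}
  live L5: {z}→∅
  live L6: ∅→∅

Interference:
  j — {k,y,z}
  k — {j}
  t — ∅
  y — {j,z}
  z — {j,y}

N(y) = ["j", "z"]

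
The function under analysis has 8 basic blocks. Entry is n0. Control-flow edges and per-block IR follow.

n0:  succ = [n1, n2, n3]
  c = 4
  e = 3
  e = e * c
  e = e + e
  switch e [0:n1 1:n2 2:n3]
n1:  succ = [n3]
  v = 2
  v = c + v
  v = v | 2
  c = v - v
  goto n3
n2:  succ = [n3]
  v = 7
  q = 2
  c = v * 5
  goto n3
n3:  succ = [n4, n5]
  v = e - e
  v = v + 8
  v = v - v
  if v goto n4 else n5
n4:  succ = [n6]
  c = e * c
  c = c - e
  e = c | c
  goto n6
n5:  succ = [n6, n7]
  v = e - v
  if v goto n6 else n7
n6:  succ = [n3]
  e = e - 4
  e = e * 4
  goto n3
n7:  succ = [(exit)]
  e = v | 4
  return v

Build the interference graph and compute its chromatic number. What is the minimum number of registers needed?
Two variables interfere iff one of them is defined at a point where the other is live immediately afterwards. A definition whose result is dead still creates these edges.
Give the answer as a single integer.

def/use:
  n0: {c,e} / ∅
  n1: {c,v} / {c}
  n2: {c,q,v} / ∅
  n3: {v} / {e}
  n4: {c,e} / {c,e}
  n5: {v} / {e,v}
  n6: {e} / {e}
  n7: {e} / {v}

Backward fixpoint:
  n0: in=∅ out={c,e}
  n1: in={c,e} out={c,e}
  n2: in={e} out={c,e}
  n3: in={c,e} out={c,e,v}
  n4: in={c,e} out={c,e}
  n5: in={c,e,v} out={c,e,v}
  n6: in={c,e} out={c,e}
  n7: in={v} out=∅

Interfere edges:
  c↔{e,v}
  e↔{c,q,v}
  q↔{e,v}
  v↔{c,e,q}

Registers:
  {c,e,v} pairwise interfere (3-clique) ⇒ χ ≥ 3
  3-colouring: c0={e}  c1={v}  c2={c,q}
  χ = 3

Answer: 3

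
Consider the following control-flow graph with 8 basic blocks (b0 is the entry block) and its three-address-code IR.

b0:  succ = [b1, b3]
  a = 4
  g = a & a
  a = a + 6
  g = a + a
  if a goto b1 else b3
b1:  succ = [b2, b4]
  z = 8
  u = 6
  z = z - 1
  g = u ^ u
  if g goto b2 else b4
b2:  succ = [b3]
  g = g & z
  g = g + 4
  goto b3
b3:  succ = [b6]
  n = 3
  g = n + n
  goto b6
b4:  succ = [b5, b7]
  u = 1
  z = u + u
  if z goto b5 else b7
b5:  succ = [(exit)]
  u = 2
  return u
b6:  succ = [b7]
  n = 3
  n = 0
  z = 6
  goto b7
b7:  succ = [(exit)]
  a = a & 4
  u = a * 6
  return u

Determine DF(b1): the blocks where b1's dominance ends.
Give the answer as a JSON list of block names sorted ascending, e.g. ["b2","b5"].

Answer: ["b3", "b7"]

Working:
idom tree: b1←b0 b2←b1 b3←b0 b4←b1 b5←b4 b6←b3 b7←b0
Dom∩ at merges:
  b3: preds {b0,b2}: {b0} ∩ {b0,b1,b2} = {b0}; idom=b0
  b7: preds {b4,b6}: {b0,b1,b4} ∩ {b0,b3,b6} = {b0}; idom=b0

Frontier:
  b3←b0: walk · to b0
  b3←b2: walk b2→b1 to b0
  b7←b4: walk b4→b1 to b0
  b7←b6: walk b6→b3 to b0
  b0: DF=∅
  b1: DF={b3,b7}
  b2: DF={b3}
  b3: DF={b7}
  b4: DF={b7}
  b5: DF=∅
  b6: DF={b7}
  b7: DF=∅

DF(b1) = ["b3", "b7"]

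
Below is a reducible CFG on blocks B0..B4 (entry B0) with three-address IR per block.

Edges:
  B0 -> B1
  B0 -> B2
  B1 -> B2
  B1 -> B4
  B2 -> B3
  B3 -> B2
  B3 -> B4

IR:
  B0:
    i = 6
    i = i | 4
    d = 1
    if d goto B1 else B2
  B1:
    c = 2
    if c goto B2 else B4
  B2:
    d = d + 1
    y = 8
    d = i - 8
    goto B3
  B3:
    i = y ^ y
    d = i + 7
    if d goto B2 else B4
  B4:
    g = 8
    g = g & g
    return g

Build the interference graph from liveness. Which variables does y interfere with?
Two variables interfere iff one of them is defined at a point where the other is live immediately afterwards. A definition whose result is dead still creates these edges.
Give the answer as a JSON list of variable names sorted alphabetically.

Block summaries:
  B0: {d,i} / ∅
  B1: {c} / ∅
  B2: {d,y} / {d,i}
  B3: {d,i} / {y}
  B4: {g} / ∅

Liveness:
  B0: in=∅ out={d,i}
  B1: in={d,i} out={d,i}
  B2: in={d,i} out={y}
  B3: in={y} out={d,i}
  B4: in=∅ out=∅

Conflict graph:
  c: {d,i}
  d: {c,i,y}
  g: ∅
  i: {c,d,y}
  y: {d,i}

N(y) = ["d", "i"]

Answer: ["d", "i"]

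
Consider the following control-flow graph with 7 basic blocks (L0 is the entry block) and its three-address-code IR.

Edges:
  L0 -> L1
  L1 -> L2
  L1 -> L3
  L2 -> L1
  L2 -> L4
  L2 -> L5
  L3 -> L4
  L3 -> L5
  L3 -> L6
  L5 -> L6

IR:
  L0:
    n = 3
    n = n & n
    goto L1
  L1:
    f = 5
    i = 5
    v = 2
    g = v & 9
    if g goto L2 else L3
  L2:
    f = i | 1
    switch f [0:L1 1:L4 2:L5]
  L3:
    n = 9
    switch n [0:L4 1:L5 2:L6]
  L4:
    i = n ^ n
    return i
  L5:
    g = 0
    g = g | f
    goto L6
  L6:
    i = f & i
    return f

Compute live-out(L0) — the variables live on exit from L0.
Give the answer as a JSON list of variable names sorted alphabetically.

Answer: ["n"]

Working:
Per-block:
  L0: def={n} ue=∅
  L1: def={f,g,i,v} ue=∅
  L2: def={f} ue={i}
  L3: def={n} ue=∅
  L4: def={i} ue={n}
  L5: def={g} ue={f}
  L6: def={i} ue={f,i}

Live sets:
  live L0: ∅→{n}
  live L1: {n}→{f,i,n}
  live L2: {i,n}→{f,i,n}
  live L3: {f,i}→{f,i,n}
  live L4: {n}→∅
  live L5: {f,i}→{f,i}
  live L6: {f,i}→∅

live-out(L0) = ["n"]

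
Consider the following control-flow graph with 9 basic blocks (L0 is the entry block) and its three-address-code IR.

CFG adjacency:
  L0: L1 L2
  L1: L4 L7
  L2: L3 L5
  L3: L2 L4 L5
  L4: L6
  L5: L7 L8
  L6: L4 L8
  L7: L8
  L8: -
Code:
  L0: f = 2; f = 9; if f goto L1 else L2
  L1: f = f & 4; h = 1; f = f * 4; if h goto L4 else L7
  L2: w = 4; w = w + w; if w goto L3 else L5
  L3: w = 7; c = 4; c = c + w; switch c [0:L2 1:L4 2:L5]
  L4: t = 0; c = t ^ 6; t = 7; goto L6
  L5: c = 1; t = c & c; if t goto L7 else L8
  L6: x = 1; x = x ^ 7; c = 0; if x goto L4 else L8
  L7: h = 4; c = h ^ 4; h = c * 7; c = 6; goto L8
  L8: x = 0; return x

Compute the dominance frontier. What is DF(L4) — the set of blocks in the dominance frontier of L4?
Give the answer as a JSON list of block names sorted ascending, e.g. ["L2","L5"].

Answer: ["L4", "L8"]

Working:
idom tree: L1←L0 L2←L0 L3←L2 L4←L0 L5←L2 L6←L4 L7←L0 L8←L0
Join-block Dom:
  L2: preds {L0,L3}: {L0} ∩ {L0,L2,L3} = {L0}; idom=L0
  L4: preds {L1,L3,L6}: {L0,L1} ∩ {L0,L2,L3} ∩ {L0,L4,L6} = {L0}; idom=L0
  L5: preds {L2,L3}: {L0,L2} ∩ {L0,L2,L3} = {L0,L2}; idom=L2
  L7: preds {L1,L5}: {L0,L1} ∩ {L0,L2,L5} = {L0}; idom=L0
  L8: preds {L5,L6,L7}: {L0,L2,L5} ∩ {L0,L4,L6} ∩ {L0,L7} = {L0}; idom=L0

DF derivation:
  L2←L0: walk · to L0
  L2←L3: walk L3→L2 to L0
  L4←L1: walk L1 to L0
  L4←L3: walk L3→L2 to L0
  L4←L6: walk L6→L4 to L0
  L5←L2: walk · to L2
  L5←L3: walk L3 to L2
  L7←L1: walk L1 to L0
  L7←L5: walk L5→L2 to L0
  L8←L5: walk L5→L2 to L0
  L8←L6: walk L6→L4 to L0
  L8←L7: walk L7 to L0
  L0: DF=∅
  L1: DF={L4,L7}
  L2: DF={L2,L4,L7,L8}
  L3: DF={L2,L4,L5}
  L4: DF={L4,L8}
  L5: DF={L7,L8}
  L6: DF={L4,L8}
  L7: DF={L8}
  L8: DF=∅

DF(L4) = ["L4", "L8"]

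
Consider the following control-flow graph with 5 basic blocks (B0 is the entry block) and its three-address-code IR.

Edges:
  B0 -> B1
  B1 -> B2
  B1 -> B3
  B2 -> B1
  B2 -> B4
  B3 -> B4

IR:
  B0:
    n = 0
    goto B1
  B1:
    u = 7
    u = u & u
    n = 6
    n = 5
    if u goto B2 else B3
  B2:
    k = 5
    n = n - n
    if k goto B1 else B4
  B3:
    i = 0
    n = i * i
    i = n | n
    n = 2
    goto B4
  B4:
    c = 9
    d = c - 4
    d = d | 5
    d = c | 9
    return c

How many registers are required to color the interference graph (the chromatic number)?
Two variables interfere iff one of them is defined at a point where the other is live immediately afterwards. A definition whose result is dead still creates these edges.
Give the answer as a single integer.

def/use:
  B0: def={n} ue=∅
  B1: def={n,u} ue=∅
  B2: def={k,n} ue={n}
  B3: def={i,n} ue=∅
  B4: def={c,d} ue=∅

Liveness:
  B0: in=∅ out=∅
  B1: in=∅ out={n}
  B2: in={n} out=∅
  B3: in=∅ out=∅
  B4: in=∅ out=∅

Interfere edges:
  c — {d}
  d — {c}
  i — ∅
  k — {n}
  n — {k,u}
  u — {n}

Colouring:
  lower bound: {c,d} mutually conflict ⇒ χ ≥ 2
  assign c→r0 d→r1 i→r0 k→r1 n→r0 u→r1 — no edge inside a register ⇒ χ ≤ 2
  χ = 2

Answer: 2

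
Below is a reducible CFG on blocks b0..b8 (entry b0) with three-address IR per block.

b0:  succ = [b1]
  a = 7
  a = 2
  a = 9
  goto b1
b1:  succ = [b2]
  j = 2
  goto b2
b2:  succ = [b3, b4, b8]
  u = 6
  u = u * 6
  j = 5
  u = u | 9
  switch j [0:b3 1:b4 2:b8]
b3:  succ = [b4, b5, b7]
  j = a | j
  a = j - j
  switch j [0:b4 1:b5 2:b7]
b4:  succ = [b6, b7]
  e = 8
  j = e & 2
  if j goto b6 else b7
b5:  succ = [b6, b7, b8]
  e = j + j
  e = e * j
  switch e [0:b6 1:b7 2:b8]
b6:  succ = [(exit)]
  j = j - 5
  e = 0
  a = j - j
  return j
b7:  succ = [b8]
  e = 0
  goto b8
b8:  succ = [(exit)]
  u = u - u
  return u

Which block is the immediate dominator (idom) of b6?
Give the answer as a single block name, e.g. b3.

idom tree: b1←b0 b2←b1 b3←b2 b4←b2 b5←b3 b6←b2 b7←b2 b8←b2
Join-block Dom:
  b4: preds {b2,b3}: {b0,b1,b2} ∩ {b0,b1,b2,b3} = {b0,b1,b2}; idom=b2
  b6: preds {b4,b5}: {b0,b1,b2,b4} ∩ {b0,b1,b2,b3,b5} = {b0,b1,b2}; idom=b2
  b7: preds {b3,b4,b5}: {b0,b1,b2,b3} ∩ {b0,b1,b2,b4} ∩ {b0,b1,b2,b3,b5} = {b0,b1,b2}; idom=b2
  b8: preds {b2,b5,b7}: {b0,b1,b2} ∩ {b0,b1,b2,b3,b5} ∩ {b0,b1,b2,b7} = {b0,b1,b2}; idom=b2

idom(b6) = b2

Answer: b2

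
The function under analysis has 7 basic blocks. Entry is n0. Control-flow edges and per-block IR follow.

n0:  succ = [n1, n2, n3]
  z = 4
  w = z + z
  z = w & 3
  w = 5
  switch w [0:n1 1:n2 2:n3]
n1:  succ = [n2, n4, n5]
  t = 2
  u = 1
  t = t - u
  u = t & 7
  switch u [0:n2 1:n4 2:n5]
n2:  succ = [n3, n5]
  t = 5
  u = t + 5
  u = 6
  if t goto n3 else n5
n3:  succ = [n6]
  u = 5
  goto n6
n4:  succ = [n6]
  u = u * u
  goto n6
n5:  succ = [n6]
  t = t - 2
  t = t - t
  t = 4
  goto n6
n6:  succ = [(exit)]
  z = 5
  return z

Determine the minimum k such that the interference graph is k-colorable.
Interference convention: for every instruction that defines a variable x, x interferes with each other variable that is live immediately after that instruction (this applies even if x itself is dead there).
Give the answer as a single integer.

Answer: 2

Working:
Block summaries:
  n0: def={w,z} ue=∅
  n1: def={t,u} ue=∅
  n2: def={t,u} ue=∅
  n3: def={u} ue=∅
  n4: def={u} ue={u}
  n5: def={t} ue={t}
  n6: def={z} ue=∅

Backward fixpoint:
  n0: in=∅ out=∅
  n1: in=∅ out={t,u}
  n2: in=∅ out={t}
  n3: in=∅ out=∅
  n4: in={u} out=∅
  n5: in={t} out=∅
  n6: in=∅ out=∅

Interference:
  t: {u}
  u: {t}
  w: ∅
  z: ∅

Chromatic number:
  clique {t,u} ⇒ need ≥ 2
  2-colouring: c0={t,w,z}  c1={u}
  χ = 2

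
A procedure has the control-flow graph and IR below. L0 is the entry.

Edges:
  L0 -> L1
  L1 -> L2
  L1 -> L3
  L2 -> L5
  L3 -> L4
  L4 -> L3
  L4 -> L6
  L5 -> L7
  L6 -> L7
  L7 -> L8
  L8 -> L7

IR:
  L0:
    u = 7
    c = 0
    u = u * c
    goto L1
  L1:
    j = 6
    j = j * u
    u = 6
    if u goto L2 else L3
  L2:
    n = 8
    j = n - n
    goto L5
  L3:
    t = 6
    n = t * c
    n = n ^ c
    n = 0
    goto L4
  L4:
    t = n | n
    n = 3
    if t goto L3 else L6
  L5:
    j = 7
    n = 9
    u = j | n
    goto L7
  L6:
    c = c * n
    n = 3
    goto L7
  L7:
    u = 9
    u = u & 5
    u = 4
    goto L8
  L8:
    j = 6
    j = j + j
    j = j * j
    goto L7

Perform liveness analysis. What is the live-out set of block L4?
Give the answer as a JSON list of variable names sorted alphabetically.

Answer: ["c", "n"]

Derivation:
Block summaries:
  L0 def {c,u} use ∅
  L1 def {j,u} use {u}
  L2 def {j,n} use ∅
  L3 def {n,t} use {c}
  L4 def {n,t} use {n}
  L5 def {j,n,u} use ∅
  L6 def {c,n} use {c,n}
  L7 def {u} use ∅
  L8 def {j} use ∅

Live sets:
  live L0: ∅→{c,u}
  live L1: {c,u}→{c}
  live L2: ∅→∅
  live L3: {c}→{c,n}
  live L4: {c,n}→{c,n}
  live L5: ∅→∅
  live L6: {c,n}→∅
  live L7: ∅→∅
  live L8: ∅→∅

live-out(L4) = ["c", "n"]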